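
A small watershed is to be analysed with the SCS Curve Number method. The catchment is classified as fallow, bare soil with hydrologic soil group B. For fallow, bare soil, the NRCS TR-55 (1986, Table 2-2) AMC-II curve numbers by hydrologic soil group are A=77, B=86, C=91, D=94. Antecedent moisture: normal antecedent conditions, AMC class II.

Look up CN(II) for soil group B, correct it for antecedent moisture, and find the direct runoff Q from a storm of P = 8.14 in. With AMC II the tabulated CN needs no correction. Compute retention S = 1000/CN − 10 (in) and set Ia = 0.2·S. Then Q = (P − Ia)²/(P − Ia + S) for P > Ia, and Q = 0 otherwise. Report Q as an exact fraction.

Q = 282273601/43647150 in ≈ 6.467 in

NRCS table: fallow, bare soil, soil group B → CN(II) = 86
AMC II — tabulated CN = 86 applies directly.
Retention S: 1000/CN − 10 with CN=86.000 → S = 70/43 ≈ 1.628 in
Ia = 0.2S: 0.2·1.628 = 0.326 in (exactly 14/43)
Since P=8.140 > Ia=0.326: effective rainfall P−Ia = 16801/2150 in
Q = (16801/2150)²/((16801/2150) + 70/43) = (282273601/4622500)/(20301/2150) = 282273601/43647150 in ≈ 6.467 in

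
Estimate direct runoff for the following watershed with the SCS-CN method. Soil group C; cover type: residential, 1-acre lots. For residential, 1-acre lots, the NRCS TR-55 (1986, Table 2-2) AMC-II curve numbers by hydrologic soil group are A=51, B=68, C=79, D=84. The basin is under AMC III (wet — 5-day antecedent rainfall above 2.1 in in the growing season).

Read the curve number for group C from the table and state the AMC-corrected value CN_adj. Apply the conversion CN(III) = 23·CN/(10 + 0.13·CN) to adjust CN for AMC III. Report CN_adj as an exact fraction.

CN_adj = 181700/2027 ≈ 89.640

NRCS table: residential, 1-acre lots, soil group C → CN(II) = 79
CN(III) from CN(II)=79: (23·79)/(10 + 0.13·79) = 181700/2027 ≈ 89.640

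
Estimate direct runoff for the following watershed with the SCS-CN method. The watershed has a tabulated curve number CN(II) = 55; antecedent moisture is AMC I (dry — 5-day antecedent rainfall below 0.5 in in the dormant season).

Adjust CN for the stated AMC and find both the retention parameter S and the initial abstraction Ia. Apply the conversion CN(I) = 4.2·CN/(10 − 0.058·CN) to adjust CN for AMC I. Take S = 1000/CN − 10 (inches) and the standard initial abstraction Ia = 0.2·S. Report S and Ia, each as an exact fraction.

S = 1500/77 in ≈ 19.481 in; Ia = 300/77 in ≈ 3.896 in

Dry (AMC I): CN(I) = 4.2·55/(10 − 0.058·55) = 231/(681/100) = 7700/227 ≈ 33.921
Max retention: S = 1000/(7700/227) − 10 = 1500/77 in (≈ 19.481 in)
Ia = 0.2·(1500/77) = 300/77 in ≈ 3.896 in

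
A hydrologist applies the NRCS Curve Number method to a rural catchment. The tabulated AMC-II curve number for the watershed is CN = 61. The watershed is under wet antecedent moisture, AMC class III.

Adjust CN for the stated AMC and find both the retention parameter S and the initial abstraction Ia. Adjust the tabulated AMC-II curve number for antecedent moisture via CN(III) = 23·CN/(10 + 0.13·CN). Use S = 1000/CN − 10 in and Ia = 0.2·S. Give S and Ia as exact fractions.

Wet (AMC III): CN(III) = 23·61/(10 + 0.13·61) = 1403/(1793/100) = 140300/1793 ≈ 78.249
Max retention: S = 1000/(140300/1793) − 10 = 3900/1403 in (≈ 2.780 in)
Ia = 0.2·(3900/1403) = 780/1403 in ≈ 0.556 in

S = 3900/1403 in ≈ 2.780 in; Ia = 780/1403 in ≈ 0.556 in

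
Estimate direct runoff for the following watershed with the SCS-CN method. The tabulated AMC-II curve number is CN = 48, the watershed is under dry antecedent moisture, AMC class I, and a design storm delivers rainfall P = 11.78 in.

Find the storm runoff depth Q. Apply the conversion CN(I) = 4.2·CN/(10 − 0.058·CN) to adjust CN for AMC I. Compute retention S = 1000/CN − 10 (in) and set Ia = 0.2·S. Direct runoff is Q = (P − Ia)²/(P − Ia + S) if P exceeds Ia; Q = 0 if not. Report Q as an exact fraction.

Q = 435014449/321637050 in ≈ 1.353 in

Adjust CN=48 to AMC I: 4.2·48/(10 − 0.058·48) → (1008/5) ÷ (902/125) = 12600/451 ≈ 27.938
Retention S: 1000/CN − 10 with CN=27.938 → S = 1625/63 ≈ 25.794 in
Initial abstraction Ia = S/5 = (1625/63)/5 = 325/63 ≈ 5.159 in
P − Ia = 11.780 − 5.159 = 20857/3150 ≈ 6.621 in (> 0, runoff occurs)
Q = (20857/3150)²/((20857/3150) + 1625/63) = (435014449/9922500)/(102107/3150) = 435014449/321637050 in ≈ 1.353 in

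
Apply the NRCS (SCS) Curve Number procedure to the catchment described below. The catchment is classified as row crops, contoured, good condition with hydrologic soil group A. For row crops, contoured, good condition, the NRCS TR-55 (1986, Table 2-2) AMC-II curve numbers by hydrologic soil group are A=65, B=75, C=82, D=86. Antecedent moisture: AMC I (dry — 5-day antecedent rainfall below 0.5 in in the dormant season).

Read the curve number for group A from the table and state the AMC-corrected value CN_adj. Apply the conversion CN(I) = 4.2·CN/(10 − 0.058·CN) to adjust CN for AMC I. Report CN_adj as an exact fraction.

NRCS table: row crops, contoured, good condition, soil group A → CN(II) = 65
Adjust CN=65 to AMC I: 4.2·65/(10 − 0.058·65) → 273 ÷ (623/100) = 3900/89 ≈ 43.820

CN_adj = 3900/89 ≈ 43.820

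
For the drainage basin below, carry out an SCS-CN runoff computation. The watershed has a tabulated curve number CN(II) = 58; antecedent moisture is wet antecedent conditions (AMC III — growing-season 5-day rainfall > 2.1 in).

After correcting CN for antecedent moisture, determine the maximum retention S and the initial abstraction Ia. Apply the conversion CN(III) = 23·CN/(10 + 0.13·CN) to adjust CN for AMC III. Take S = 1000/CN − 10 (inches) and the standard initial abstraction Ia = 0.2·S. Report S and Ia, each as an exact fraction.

CN(III) from CN(II)=58: (23·58)/(10 + 0.13·58) = 66700/877 ≈ 76.055
Retention S: 1000/CN − 10 with CN=76.055 → S = 2100/667 ≈ 3.148 in
Ia = 0.2·(2100/667) = 420/667 in ≈ 0.630 in

S = 2100/667 in ≈ 3.148 in; Ia = 420/667 in ≈ 0.630 in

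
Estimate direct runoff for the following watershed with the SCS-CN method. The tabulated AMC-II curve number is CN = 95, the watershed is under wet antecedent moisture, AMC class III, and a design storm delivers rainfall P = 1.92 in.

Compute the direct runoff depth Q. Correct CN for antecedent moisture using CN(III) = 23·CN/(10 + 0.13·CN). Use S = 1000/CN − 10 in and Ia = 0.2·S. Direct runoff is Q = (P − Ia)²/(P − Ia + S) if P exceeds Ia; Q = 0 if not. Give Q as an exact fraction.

Wet (AMC III): CN(III) = 23·95/(10 + 0.13·95) = 2185/(447/20) = 43700/447 ≈ 97.763
S = 1000/(43700/447) − 10 = 100/437 in ≈ 0.229 in
Initial abstraction Ia = S/5 = (100/437)/5 = 20/437 ≈ 0.046 in
Since P=1.920 > Ia=0.046: effective rainfall P−Ia = 20476/10925 in
Q = (20476/10925)²/((20476/10925) + 100/437) = (419266576/119355625)/(22976/10925) = 26204161/15688300 in ≈ 1.670 in

Q = 26204161/15688300 in ≈ 1.670 in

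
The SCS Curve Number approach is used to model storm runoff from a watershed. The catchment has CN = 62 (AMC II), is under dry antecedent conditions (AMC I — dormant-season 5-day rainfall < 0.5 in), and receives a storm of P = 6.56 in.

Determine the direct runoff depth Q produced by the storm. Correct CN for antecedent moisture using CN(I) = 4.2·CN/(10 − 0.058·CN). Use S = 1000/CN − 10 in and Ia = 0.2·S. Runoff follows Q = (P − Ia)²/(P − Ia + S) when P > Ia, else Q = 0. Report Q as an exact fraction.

Dry (AMC I): CN(I) = 4.2·62/(10 − 0.058·62) = (1302/5)/(1601/250) = 65100/1601 ≈ 40.662
Retention S: 1000/CN − 10 with CN=40.662 → S = 9500/651 ≈ 14.593 in
Ia = 0.2S: 0.2·14.593 = 2.919 in (exactly 1900/651)
Since P=6.560 > Ia=2.919: effective rainfall P−Ia = 59264/16275 in
Q = (59264/16275)²/((59264/16275) + 9500/651) = (3512221696/264875625)/(296764/16275) = 878055424/1207458525 in ≈ 0.727 in

Q = 878055424/1207458525 in ≈ 0.727 in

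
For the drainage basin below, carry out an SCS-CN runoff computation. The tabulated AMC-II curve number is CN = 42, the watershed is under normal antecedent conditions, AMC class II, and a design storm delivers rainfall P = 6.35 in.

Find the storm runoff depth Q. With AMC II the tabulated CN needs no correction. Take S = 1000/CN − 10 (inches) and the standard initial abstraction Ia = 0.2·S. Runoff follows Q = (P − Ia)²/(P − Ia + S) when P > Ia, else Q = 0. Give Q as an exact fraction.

Average conditions: CN = 42 (no AMC adjustment).
Max retention: S = 1000/42 − 10 = 290/21 in (≈ 13.810 in)
Ia = 0.2S: 0.2·13.810 = 2.762 in (exactly 58/21)
P − Ia = 6.350 − 2.762 = 1507/420 ≈ 3.588 in (> 0, runoff occurs)
Runoff Q = (P−Ia)²/(P−Ia+S) = (3.588)²/(3.588+13.810) = 2271049/3068940 ≈ 0.740 in

Q = 2271049/3068940 in ≈ 0.740 in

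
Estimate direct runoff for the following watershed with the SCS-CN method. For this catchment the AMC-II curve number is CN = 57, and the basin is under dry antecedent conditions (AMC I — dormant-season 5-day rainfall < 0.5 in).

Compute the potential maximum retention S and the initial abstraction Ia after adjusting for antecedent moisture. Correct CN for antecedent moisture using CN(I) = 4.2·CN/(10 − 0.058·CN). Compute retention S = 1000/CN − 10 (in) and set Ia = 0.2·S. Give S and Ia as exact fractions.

S = 21500/1197 in ≈ 17.962 in; Ia = 4300/1197 in ≈ 3.592 in

Adjust CN=57 to AMC I: 4.2·57/(10 − 0.058·57) → (1197/5) ÷ (3347/500) = 119700/3347 ≈ 35.763
Retention S: 1000/CN − 10 with CN=35.763 → S = 21500/1197 ≈ 17.962 in
Ia = 0.2·(21500/1197) = 4300/1197 in ≈ 3.592 in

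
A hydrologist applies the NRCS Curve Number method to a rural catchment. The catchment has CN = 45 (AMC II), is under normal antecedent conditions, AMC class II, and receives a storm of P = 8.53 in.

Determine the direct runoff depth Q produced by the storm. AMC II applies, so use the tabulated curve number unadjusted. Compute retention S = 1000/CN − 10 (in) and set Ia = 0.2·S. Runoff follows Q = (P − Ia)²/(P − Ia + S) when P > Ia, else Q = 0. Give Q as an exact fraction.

Q = 29997529/14829300 in ≈ 2.023 in

Average conditions: CN = 45 (no AMC adjustment).
Max retention: S = 1000/45 − 10 = 110/9 in (≈ 12.222 in)
Ia = 0.2·(110/9) = 22/9 in ≈ 2.444 in
Since P=8.530 > Ia=2.444: effective rainfall P−Ia = 5477/900 in
Q: (5477/900)² ÷ (16477/900) = 29997529/14829300 in (≈ 2.023 in)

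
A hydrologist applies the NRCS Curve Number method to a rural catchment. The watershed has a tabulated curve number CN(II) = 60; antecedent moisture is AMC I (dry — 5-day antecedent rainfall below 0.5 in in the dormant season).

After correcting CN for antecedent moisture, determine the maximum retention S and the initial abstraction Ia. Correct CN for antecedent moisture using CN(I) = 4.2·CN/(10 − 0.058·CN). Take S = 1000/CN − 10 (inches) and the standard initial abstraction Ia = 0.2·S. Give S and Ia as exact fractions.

CN(I) from CN(II)=60: (4.2·60)/(10 − 0.058·60) = 6300/163 ≈ 38.650
S = 1000/(6300/163) − 10 = 1000/63 in ≈ 15.873 in
Ia = 0.2·(1000/63) = 200/63 in ≈ 3.175 in

S = 1000/63 in ≈ 15.873 in; Ia = 200/63 in ≈ 3.175 in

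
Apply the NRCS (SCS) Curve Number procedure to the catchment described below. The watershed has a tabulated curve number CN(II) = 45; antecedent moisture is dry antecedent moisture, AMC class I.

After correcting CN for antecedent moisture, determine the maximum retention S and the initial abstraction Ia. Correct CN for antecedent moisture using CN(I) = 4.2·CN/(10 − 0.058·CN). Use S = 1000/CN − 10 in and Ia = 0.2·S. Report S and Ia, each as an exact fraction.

Dry (AMC I): CN(I) = 4.2·45/(10 − 0.058·45) = 189/(739/100) = 18900/739 ≈ 25.575
S = 1000/(18900/739) − 10 = 5500/189 in ≈ 29.101 in
Ia = 0.2·(5500/189) = 1100/189 in ≈ 5.820 in

S = 5500/189 in ≈ 29.101 in; Ia = 1100/189 in ≈ 5.820 in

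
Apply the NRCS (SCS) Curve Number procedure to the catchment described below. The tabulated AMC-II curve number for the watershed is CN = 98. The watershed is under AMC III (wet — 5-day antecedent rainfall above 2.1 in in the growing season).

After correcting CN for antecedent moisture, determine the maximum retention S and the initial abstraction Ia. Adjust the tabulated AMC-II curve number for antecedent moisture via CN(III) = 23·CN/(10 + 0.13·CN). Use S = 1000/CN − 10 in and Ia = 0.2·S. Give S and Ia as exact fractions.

CN(III) from CN(II)=98: (23·98)/(10 + 0.13·98) = 112700/1137 ≈ 99.120
Max retention: S = 1000/(112700/1137) − 10 = 100/1127 in (≈ 0.089 in)
Ia = 0.2·(100/1127) = 20/1127 in ≈ 0.018 in

S = 100/1127 in ≈ 0.089 in; Ia = 20/1127 in ≈ 0.018 in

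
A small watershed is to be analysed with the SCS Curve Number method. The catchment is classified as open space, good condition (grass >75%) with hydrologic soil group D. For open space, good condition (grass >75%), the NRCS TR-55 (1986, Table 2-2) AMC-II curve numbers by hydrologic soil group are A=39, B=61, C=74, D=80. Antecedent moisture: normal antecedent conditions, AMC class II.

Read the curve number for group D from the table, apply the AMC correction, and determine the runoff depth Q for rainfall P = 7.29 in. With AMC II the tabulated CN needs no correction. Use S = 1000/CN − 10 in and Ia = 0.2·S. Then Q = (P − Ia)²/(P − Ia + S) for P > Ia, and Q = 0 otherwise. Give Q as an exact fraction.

NRCS table: open space, good condition (grass >75%), soil group D → CN(II) = 80
AMC II — tabulated CN = 80 applies directly.
Retention S: 1000/CN − 10 with CN=80.000 → S = 5/2 ≈ 2.500 in
Ia = 0.2S: 0.2·2.500 = 0.500 in (exactly 1/2)
Since P=7.290 > Ia=0.500: effective rainfall P−Ia = 679/100 in
Q: (679/100)² ÷ (929/100) = 461041/92900 in (≈ 4.963 in)

Q = 461041/92900 in ≈ 4.963 in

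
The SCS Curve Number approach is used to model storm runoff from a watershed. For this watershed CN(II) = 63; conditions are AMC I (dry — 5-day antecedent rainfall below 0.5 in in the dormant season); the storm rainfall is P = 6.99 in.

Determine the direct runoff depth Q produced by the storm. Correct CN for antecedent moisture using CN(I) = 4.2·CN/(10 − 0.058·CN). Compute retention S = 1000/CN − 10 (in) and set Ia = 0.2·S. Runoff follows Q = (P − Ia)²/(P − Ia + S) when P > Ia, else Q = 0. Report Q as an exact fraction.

CN(I) from CN(II)=63: (4.2·63)/(10 − 0.058·63) = 132300/3173 ≈ 41.696
Retention S: 1000/CN − 10 with CN=41.696 → S = 18500/1323 ≈ 13.983 in
Ia = 0.2·(18500/1323) = 3700/1323 in ≈ 2.797 in
Excess rainfall: 6.990 − 2.797 = 4.193 in; P > Ia so Q > 0
Q = (554777/132300)²/((554777/132300) + 18500/1323) = (307777519729/17503290000)/(2404777/132300) = 307777519729/318151997100 in ≈ 0.967 in

Q = 307777519729/318151997100 in ≈ 0.967 in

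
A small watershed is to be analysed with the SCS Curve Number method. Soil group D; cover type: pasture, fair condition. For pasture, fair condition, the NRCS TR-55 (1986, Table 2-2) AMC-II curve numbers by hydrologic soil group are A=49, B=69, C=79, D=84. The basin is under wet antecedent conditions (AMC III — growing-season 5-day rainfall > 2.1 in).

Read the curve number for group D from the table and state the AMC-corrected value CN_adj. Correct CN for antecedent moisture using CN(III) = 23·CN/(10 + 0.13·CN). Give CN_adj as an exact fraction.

NRCS table: pasture, fair condition, soil group D → CN(II) = 84
Wet (AMC III): CN(III) = 23·84/(10 + 0.13·84) = 1932/(523/25) = 48300/523 ≈ 92.352

CN_adj = 48300/523 ≈ 92.352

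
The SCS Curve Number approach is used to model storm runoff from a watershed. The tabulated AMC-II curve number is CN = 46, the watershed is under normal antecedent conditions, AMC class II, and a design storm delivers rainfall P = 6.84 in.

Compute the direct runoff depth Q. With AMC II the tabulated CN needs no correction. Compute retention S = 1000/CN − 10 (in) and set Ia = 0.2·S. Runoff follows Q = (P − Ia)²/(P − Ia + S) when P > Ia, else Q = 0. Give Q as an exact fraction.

Q = 741321/596275 in ≈ 1.243 in

Average conditions: CN = 46 (no AMC adjustment).
Max retention: S = 1000/46 − 10 = 270/23 in (≈ 11.739 in)
Ia = 0.2·(270/23) = 54/23 in ≈ 2.348 in
Since P=6.840 > Ia=2.348: effective rainfall P−Ia = 2583/575 in
Q: (2583/575)² ÷ (9333/575) = 741321/596275 in (≈ 1.243 in)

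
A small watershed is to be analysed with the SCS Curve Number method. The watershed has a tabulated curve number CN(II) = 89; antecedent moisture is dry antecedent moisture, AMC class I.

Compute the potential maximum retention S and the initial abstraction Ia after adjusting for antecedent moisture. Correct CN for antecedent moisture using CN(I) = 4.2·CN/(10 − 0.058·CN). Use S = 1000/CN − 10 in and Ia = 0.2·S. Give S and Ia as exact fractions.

S = 5500/1869 in ≈ 2.943 in; Ia = 1100/1869 in ≈ 0.589 in

CN(I) from CN(II)=89: (4.2·89)/(10 − 0.058·89) = 186900/2419 ≈ 77.263
Max retention: S = 1000/(186900/2419) − 10 = 5500/1869 in (≈ 2.943 in)
Initial abstraction Ia = S/5 = (5500/1869)/5 = 1100/1869 ≈ 0.589 in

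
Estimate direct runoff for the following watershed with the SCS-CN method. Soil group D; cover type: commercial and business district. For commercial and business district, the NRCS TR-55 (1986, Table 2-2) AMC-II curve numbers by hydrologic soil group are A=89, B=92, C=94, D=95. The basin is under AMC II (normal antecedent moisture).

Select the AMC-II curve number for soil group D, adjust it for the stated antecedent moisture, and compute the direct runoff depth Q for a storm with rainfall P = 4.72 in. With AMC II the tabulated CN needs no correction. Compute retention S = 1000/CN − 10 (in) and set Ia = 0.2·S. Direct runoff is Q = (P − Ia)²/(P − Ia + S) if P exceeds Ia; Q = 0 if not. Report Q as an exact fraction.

Q = 2402432/579975 in ≈ 4.142 in

NRCS table: commercial and business district, soil group D → CN(II) = 95
CN(II) = 95; AMC II needs no correction.
Retention S: 1000/CN − 10 with CN=95.000 → S = 10/19 ≈ 0.526 in
Ia = 0.2·(10/19) = 2/19 in ≈ 0.105 in
P − Ia = 4.720 − 0.105 = 2192/475 ≈ 4.615 in (> 0, runoff occurs)
Q: (2192/475)² ÷ (2442/475) = 2402432/579975 in (≈ 4.142 in)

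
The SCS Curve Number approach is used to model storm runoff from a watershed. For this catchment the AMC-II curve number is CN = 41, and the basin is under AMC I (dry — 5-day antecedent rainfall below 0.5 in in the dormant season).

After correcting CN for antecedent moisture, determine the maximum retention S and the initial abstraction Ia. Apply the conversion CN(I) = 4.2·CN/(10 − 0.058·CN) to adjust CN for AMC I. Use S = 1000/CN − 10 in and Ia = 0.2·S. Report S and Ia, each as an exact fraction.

S = 29500/861 in ≈ 34.262 in; Ia = 5900/861 in ≈ 6.852 in

Dry (AMC I): CN(I) = 4.2·41/(10 − 0.058·41) = (861/5)/(3811/500) = 86100/3811 ≈ 22.592
Max retention: S = 1000/(86100/3811) − 10 = 29500/861 in (≈ 34.262 in)
Ia = 0.2·(29500/861) = 5900/861 in ≈ 6.852 in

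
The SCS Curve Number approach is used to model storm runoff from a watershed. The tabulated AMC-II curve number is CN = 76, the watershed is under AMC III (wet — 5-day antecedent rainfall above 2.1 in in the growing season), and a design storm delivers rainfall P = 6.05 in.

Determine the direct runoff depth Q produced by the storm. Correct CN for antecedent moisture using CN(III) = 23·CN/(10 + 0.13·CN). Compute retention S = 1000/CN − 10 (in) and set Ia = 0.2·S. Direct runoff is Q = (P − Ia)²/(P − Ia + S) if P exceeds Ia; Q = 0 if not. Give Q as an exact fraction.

Adjust CN=76 to AMC III: 23·76/(10 + 0.13·76) → 1748 ÷ (497/25) = 43700/497 ≈ 87.928
Max retention: S = 1000/(43700/497) − 10 = 600/437 in (≈ 1.373 in)
Ia = 0.2·(600/437) = 120/437 in ≈ 0.275 in
Excess rainfall: 6.050 − 0.275 = 5.775 in; P > Ia so Q > 0
Q: (50477/8740)² ÷ (62477/8740) = 2547927529/546048980 in (≈ 4.666 in)

Q = 2547927529/546048980 in ≈ 4.666 in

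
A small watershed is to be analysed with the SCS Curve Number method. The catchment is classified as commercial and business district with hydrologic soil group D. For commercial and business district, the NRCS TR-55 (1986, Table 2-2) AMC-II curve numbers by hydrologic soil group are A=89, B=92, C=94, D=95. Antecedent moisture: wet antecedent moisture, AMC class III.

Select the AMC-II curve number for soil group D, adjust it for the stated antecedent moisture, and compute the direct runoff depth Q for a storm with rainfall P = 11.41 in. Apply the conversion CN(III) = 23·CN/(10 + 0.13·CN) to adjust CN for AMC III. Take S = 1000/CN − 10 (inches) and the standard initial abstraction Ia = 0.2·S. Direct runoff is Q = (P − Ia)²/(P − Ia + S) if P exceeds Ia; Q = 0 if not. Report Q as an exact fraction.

Q = 246628444689/22139162900 in ≈ 11.140 in

NRCS table: commercial and business district, soil group D → CN(II) = 95
Wet (AMC III): CN(III) = 23·95/(10 + 0.13·95) = 2185/(447/20) = 43700/447 ≈ 97.763
S = 1000/(43700/447) − 10 = 100/437 in ≈ 0.229 in
Initial abstraction Ia = S/5 = (100/437)/5 = 20/437 ≈ 0.046 in
Excess rainfall: 11.410 − 0.046 = 11.364 in; P > Ia so Q > 0
Q = (496617/43700)²/((496617/43700) + 100/437) = (246628444689/1909690000)/(506617/43700) = 246628444689/22139162900 in ≈ 11.140 in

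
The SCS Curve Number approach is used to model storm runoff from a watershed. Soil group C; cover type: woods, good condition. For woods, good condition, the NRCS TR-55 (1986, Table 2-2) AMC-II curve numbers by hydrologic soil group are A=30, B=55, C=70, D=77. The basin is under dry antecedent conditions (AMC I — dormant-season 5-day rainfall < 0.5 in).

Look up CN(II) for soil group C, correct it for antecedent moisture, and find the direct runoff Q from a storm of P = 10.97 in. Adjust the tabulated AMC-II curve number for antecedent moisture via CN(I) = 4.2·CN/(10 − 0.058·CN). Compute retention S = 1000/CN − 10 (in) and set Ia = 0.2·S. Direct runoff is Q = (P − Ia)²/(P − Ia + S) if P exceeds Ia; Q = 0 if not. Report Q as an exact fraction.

Q = 1914325009/459389700 in ≈ 4.167 in

NRCS table: woods, good condition, soil group C → CN(II) = 70
Dry (AMC I): CN(I) = 4.2·70/(10 − 0.058·70) = 294/(297/50) = 4900/99 ≈ 49.495
S = 1000/(4900/99) − 10 = 500/49 in ≈ 10.204 in
Ia = 0.2·(500/49) = 100/49 in ≈ 2.041 in
Excess rainfall: 10.970 − 2.041 = 8.929 in; P > Ia so Q > 0
Runoff Q = (P−Ia)²/(P−Ia+S) = (8.929)²/(8.929+10.204) = 1914325009/459389700 ≈ 4.167 in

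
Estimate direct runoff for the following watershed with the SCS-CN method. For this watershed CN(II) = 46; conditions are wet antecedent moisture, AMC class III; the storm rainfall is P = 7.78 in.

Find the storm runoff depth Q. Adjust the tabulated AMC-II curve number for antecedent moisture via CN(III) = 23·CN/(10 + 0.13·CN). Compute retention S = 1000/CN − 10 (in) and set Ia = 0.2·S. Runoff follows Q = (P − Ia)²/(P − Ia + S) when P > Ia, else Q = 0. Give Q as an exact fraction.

Q = 31962645961/8299507450 in ≈ 3.851 in

Adjust CN=46 to AMC III: 23·46/(10 + 0.13·46) → 1058 ÷ (799/50) = 52900/799 ≈ 66.208
S = 1000/(52900/799) − 10 = 2700/529 in ≈ 5.104 in
Ia = 0.2S: 0.2·5.104 = 1.021 in (exactly 540/529)
Since P=7.780 > Ia=1.021: effective rainfall P−Ia = 178781/26450 in
Q: (178781/26450)² ÷ (313781/26450) = 31962645961/8299507450 in (≈ 3.851 in)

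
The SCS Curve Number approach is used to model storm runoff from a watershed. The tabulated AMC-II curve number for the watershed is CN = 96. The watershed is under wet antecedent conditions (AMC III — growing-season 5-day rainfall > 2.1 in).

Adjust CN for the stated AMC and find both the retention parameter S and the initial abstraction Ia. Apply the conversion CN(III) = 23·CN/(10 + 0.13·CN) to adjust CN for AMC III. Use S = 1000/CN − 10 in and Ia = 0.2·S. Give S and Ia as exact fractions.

CN(III) from CN(II)=96: (23·96)/(10 + 0.13·96) = 27600/281 ≈ 98.221
Max retention: S = 1000/(27600/281) − 10 = 25/138 in (≈ 0.181 in)
Ia = 0.2S: 0.2·0.181 = 0.036 in (exactly 5/138)

S = 25/138 in ≈ 0.181 in; Ia = 5/138 in ≈ 0.036 in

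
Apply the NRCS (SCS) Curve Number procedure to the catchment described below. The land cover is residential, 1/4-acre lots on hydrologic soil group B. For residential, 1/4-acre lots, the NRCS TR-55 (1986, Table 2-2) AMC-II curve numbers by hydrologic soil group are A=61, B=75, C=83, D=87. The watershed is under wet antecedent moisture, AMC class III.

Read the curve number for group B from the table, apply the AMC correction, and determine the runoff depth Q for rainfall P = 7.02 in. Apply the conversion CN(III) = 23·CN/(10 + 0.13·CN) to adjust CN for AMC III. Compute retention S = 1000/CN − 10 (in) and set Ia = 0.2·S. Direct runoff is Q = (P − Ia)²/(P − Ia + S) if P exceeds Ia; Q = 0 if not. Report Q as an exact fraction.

Q = 539121961/97355550 in ≈ 5.538 in

NRCS table: residential, 1/4-acre lots, soil group B → CN(II) = 75
CN(III) from CN(II)=75: (23·75)/(10 + 0.13·75) = 6900/79 ≈ 87.342
Max retention: S = 1000/(6900/79) − 10 = 100/69 in (≈ 1.449 in)
Ia = 0.2·(100/69) = 20/69 in ≈ 0.290 in
P − Ia = 7.020 − 0.290 = 23219/3450 ≈ 6.730 in (> 0, runoff occurs)
Runoff Q = (P−Ia)²/(P−Ia+S) = (6.730)²/(6.730+1.449) = 539121961/97355550 ≈ 5.538 in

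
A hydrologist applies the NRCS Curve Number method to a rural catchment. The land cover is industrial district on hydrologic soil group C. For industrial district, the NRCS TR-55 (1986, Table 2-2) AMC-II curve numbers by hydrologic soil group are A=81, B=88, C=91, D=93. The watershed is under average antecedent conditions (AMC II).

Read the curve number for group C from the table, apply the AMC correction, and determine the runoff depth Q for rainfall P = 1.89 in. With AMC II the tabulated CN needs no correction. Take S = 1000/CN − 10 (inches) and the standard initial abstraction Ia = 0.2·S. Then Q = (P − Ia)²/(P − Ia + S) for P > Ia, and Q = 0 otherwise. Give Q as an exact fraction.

NRCS table: industrial district, soil group C → CN(II) = 91
CN(II) = 91; AMC II needs no correction.
Retention S: 1000/CN − 10 with CN=91.000 → S = 90/91 ≈ 0.989 in
Ia = 0.2·(90/91) = 18/91 in ≈ 0.198 in
Since P=1.890 > Ia=0.198: effective rainfall P−Ia = 15399/9100 in
Runoff Q = (P−Ia)²/(P−Ia+S) = (1.692)²/(1.692+0.989) = 26347689/24670100 ≈ 1.068 in

Q = 26347689/24670100 in ≈ 1.068 in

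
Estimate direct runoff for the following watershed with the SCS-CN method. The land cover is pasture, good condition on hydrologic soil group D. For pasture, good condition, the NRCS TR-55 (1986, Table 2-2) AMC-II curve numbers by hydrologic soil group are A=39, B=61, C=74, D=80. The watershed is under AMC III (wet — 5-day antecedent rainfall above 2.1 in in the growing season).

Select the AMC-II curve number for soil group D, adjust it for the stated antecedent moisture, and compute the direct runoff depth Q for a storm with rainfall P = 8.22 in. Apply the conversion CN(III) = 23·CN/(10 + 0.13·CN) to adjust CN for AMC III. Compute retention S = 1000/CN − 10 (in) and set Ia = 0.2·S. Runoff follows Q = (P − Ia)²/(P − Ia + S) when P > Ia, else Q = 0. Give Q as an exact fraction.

NRCS table: pasture, good condition, soil group D → CN(II) = 80
Adjust CN=80 to AMC III: 23·80/(10 + 0.13·80) → 1840 ÷ (102/5) = 4600/51 ≈ 90.196
Max retention: S = 1000/(4600/51) − 10 = 25/23 in (≈ 1.087 in)
Ia = 0.2S: 0.2·1.087 = 0.217 in (exactly 5/23)
P − Ia = 8.220 − 0.217 = 9203/1150 ≈ 8.003 in (> 0, runoff occurs)
Runoff Q = (P−Ia)²/(P−Ia+S) = (8.003)²/(8.003+1.087) = 84695209/12020950 ≈ 7.046 in

Q = 84695209/12020950 in ≈ 7.046 in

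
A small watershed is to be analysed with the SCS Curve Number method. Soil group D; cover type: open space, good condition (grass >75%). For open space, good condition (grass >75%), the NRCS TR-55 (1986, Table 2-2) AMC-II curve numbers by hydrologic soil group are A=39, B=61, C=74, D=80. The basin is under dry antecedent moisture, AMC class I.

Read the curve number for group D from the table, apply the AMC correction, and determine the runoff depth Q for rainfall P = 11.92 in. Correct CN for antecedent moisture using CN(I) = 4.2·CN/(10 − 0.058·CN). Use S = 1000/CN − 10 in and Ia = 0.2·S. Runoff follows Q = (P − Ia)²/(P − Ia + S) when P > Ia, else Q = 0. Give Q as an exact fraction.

NRCS table: open space, good condition (grass >75%), soil group D → CN(II) = 80
Dry (AMC I): CN(I) = 4.2·80/(10 − 0.058·80) = 336/(134/25) = 4200/67 ≈ 62.687
Retention S: 1000/CN − 10 with CN=62.687 → S = 125/21 ≈ 5.952 in
Ia = 0.2·(125/21) = 25/21 in ≈ 1.190 in
Since P=11.920 > Ia=1.190: effective rainfall P−Ia = 5633/525 in
Q = (5633/525)²/((5633/525) + 125/21) = (31730689/275625)/(8758/525) = 31730689/4597950 in ≈ 6.901 in

Q = 31730689/4597950 in ≈ 6.901 in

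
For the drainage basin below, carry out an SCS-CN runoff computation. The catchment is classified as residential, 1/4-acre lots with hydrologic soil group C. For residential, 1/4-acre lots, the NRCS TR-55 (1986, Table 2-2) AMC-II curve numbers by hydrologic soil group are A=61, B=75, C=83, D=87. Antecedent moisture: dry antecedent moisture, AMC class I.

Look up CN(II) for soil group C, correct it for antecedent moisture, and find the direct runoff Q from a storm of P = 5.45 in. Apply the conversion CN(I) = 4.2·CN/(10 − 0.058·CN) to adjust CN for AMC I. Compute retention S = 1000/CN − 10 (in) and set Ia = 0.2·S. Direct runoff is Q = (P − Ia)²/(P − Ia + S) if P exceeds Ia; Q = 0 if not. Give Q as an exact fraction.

NRCS table: residential, 1/4-acre lots, soil group C → CN(II) = 83
CN(I) from CN(II)=83: (4.2·83)/(10 − 0.058·83) = 174300/2593 ≈ 67.219
Retention S: 1000/CN − 10 with CN=67.219 → S = 8500/1743 ≈ 4.877 in
Initial abstraction Ia = S/5 = (8500/1743)/5 = 1700/1743 ≈ 0.975 in
Excess rainfall: 5.450 − 0.975 = 4.475 in; P > Ia so Q > 0
Q: (155987/34860)² ÷ (325987/34860) = 24331944169/11363906820 in (≈ 2.141 in)

Q = 24331944169/11363906820 in ≈ 2.141 in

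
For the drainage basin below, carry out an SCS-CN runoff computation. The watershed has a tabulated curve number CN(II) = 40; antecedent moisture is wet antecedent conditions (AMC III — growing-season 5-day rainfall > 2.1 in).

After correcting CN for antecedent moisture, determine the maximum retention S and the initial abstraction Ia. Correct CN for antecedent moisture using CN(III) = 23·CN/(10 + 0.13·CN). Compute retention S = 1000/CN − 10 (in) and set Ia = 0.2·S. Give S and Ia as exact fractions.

Wet (AMC III): CN(III) = 23·40/(10 + 0.13·40) = 920/(76/5) = 1150/19 ≈ 60.526
S = 1000/(1150/19) − 10 = 150/23 in ≈ 6.522 in
Initial abstraction Ia = S/5 = (150/23)/5 = 30/23 ≈ 1.304 in

S = 150/23 in ≈ 6.522 in; Ia = 30/23 in ≈ 1.304 in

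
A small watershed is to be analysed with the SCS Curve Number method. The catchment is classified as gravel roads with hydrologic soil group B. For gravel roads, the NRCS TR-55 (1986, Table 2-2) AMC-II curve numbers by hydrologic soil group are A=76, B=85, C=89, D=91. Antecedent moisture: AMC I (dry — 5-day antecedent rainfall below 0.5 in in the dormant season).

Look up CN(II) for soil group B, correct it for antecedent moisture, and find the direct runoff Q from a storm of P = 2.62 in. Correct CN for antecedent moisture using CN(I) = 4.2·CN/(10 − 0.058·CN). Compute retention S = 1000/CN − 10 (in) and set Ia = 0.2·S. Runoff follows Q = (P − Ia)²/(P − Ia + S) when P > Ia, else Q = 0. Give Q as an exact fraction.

Q = 112126921/211754550 in ≈ 0.530 in

NRCS table: gravel roads, soil group B → CN(II) = 85
Dry (AMC I): CN(I) = 4.2·85/(10 − 0.058·85) = 357/(507/100) = 11900/169 ≈ 70.414
S = 1000/(11900/169) − 10 = 500/119 in ≈ 4.202 in
Initial abstraction Ia = S/5 = (500/119)/5 = 100/119 ≈ 0.840 in
Since P=2.620 > Ia=0.840: effective rainfall P−Ia = 10589/5950 in
Runoff Q = (P−Ia)²/(P−Ia+S) = (1.780)²/(1.780+4.202) = 112126921/211754550 ≈ 0.530 in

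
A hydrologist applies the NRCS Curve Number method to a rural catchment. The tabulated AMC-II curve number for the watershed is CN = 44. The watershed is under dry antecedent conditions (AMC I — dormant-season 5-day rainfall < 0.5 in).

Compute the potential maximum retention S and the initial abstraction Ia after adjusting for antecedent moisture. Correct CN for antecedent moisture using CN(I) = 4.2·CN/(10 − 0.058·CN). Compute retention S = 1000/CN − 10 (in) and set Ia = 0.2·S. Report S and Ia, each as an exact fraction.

Dry (AMC I): CN(I) = 4.2·44/(10 − 0.058·44) = (924/5)/(931/125) = 3300/133 ≈ 24.812
Retention S: 1000/CN − 10 with CN=24.812 → S = 1000/33 ≈ 30.303 in
Initial abstraction Ia = S/5 = (1000/33)/5 = 200/33 ≈ 6.061 in

S = 1000/33 in ≈ 30.303 in; Ia = 200/33 in ≈ 6.061 in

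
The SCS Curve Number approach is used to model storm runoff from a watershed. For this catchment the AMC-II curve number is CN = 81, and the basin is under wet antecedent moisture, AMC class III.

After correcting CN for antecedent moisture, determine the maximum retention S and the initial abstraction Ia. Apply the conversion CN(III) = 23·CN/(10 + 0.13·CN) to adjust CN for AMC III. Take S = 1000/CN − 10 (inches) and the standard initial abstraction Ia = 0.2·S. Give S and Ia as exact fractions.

CN(III) from CN(II)=81: (23·81)/(10 + 0.13·81) = 186300/2053 ≈ 90.745
Retention S: 1000/CN − 10 with CN=90.745 → S = 1900/1863 ≈ 1.020 in
Ia = 0.2·(1900/1863) = 380/1863 in ≈ 0.204 in

S = 1900/1863 in ≈ 1.020 in; Ia = 380/1863 in ≈ 0.204 in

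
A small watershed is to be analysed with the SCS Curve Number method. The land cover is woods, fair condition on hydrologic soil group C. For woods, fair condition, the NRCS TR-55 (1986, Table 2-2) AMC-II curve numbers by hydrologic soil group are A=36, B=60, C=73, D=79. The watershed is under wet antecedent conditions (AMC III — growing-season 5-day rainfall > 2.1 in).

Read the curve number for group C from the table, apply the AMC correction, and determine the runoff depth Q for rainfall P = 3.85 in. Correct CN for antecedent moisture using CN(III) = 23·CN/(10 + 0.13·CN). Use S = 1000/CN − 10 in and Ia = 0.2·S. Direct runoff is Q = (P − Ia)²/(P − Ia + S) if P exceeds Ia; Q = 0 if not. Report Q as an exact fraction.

NRCS table: woods, fair condition, soil group C → CN(II) = 73
CN(III) from CN(II)=73: (23·73)/(10 + 0.13·73) = 167900/1949 ≈ 86.147
Max retention: S = 1000/(167900/1949) − 10 = 2700/1679 in (≈ 1.608 in)
Ia = 0.2·(2700/1679) = 540/1679 in ≈ 0.322 in
Since P=3.850 > Ia=0.322: effective rainfall P−Ia = 118483/33580 in
Runoff Q = (P−Ia)²/(P−Ia+S) = (3.528)²/(3.528+1.608) = 14038221289/5791979140 ≈ 2.424 in

Q = 14038221289/5791979140 in ≈ 2.424 in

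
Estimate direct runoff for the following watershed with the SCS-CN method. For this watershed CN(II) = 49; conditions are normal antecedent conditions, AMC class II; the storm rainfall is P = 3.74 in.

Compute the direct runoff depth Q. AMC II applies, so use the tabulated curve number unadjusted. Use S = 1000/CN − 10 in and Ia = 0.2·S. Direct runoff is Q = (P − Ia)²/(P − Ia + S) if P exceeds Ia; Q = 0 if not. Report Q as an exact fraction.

Average conditions: CN = 49 (no AMC adjustment).
Max retention: S = 1000/49 − 10 = 510/49 in (≈ 10.408 in)
Ia = 0.2·(510/49) = 102/49 in ≈ 2.082 in
Since P=3.740 > Ia=2.082: effective rainfall P−Ia = 4063/2450 in
Q: (4063/2450)² ÷ (29563/2450) = 971057/4260550 in (≈ 0.228 in)

Q = 971057/4260550 in ≈ 0.228 in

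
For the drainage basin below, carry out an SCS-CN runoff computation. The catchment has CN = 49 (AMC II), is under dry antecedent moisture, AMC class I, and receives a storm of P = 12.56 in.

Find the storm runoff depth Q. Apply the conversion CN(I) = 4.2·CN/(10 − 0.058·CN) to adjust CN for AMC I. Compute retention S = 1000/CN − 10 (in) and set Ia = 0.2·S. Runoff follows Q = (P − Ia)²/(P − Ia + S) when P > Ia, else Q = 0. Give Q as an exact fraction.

Dry (AMC I): CN(I) = 4.2·49/(10 − 0.058·49) = (1029/5)/(3579/500) = 34300/1193 ≈ 28.751
Max retention: S = 1000/(34300/1193) − 10 = 8500/343 in (≈ 24.781 in)
Ia = 0.2·(8500/343) = 1700/343 in ≈ 4.956 in
Excess rainfall: 12.560 − 4.956 = 7.604 in; P > Ia so Q > 0
Q: (65202/8575)² ÷ (277702/8575) = 2125650402/1190647325 in (≈ 1.785 in)

Q = 2125650402/1190647325 in ≈ 1.785 in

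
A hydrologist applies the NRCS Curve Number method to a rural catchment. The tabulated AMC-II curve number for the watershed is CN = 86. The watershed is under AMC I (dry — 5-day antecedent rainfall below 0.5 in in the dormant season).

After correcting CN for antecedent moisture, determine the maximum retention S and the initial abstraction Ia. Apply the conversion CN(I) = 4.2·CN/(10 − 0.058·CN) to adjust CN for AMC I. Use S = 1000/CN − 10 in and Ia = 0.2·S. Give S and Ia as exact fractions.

S = 500/129 in ≈ 3.876 in; Ia = 100/129 in ≈ 0.775 in

CN(I) from CN(II)=86: (4.2·86)/(10 − 0.058·86) = 12900/179 ≈ 72.067
Retention S: 1000/CN − 10 with CN=72.067 → S = 500/129 ≈ 3.876 in
Ia = 0.2·(500/129) = 100/129 in ≈ 0.775 in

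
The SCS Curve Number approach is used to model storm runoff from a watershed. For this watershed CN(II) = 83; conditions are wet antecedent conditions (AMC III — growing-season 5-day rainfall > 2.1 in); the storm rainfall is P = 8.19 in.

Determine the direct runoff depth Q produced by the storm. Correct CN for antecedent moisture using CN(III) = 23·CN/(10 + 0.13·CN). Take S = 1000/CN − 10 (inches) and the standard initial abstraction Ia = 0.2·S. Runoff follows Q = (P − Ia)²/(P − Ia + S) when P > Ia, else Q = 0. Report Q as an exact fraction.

Q = 2339281539841/324429013900 in ≈ 7.210 in

Wet (AMC III): CN(III) = 23·83/(10 + 0.13·83) = 1909/(2079/100) = 190900/2079 ≈ 91.823
Retention S: 1000/CN − 10 with CN=91.823 → S = 1700/1909 ≈ 0.891 in
Initial abstraction Ia = S/5 = (1700/1909)/5 = 340/1909 ≈ 0.178 in
P − Ia = 8.190 − 0.178 = 1529471/190900 ≈ 8.012 in (> 0, runoff occurs)
Q: (1529471/190900)² ÷ (1699471/190900) = 2339281539841/324429013900 in (≈ 7.210 in)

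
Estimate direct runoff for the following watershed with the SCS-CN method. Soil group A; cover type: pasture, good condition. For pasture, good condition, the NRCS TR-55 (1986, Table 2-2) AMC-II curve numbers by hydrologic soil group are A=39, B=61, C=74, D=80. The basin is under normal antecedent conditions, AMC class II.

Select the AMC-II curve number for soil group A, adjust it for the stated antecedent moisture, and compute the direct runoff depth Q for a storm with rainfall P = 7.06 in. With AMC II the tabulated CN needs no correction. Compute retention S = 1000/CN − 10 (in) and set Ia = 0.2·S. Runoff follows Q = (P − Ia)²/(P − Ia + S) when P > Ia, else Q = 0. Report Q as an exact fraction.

NRCS table: pasture, good condition, soil group A → CN(II) = 39
CN(II) = 39; AMC II needs no correction.
Max retention: S = 1000/39 − 10 = 610/39 in (≈ 15.641 in)
Ia = 0.2·(610/39) = 122/39 in ≈ 3.128 in
P − Ia = 7.060 − 3.128 = 7667/1950 ≈ 3.932 in (> 0, runoff occurs)
Q = (7667/1950)²/((7667/1950) + 610/39) = (58782889/3802500)/(38167/1950) = 58782889/74425650 in ≈ 0.790 in

Q = 58782889/74425650 in ≈ 0.790 in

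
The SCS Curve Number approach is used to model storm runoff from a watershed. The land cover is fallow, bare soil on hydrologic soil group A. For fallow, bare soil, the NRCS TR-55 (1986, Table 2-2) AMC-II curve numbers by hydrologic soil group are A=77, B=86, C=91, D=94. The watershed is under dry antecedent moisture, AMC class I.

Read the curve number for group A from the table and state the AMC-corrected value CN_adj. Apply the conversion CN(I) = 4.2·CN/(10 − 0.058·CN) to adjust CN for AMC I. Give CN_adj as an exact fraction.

NRCS table: fallow, bare soil, soil group A → CN(II) = 77
Dry (AMC I): CN(I) = 4.2·77/(10 − 0.058·77) = (1617/5)/(2767/500) = 161700/2767 ≈ 58.439

CN_adj = 161700/2767 ≈ 58.439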